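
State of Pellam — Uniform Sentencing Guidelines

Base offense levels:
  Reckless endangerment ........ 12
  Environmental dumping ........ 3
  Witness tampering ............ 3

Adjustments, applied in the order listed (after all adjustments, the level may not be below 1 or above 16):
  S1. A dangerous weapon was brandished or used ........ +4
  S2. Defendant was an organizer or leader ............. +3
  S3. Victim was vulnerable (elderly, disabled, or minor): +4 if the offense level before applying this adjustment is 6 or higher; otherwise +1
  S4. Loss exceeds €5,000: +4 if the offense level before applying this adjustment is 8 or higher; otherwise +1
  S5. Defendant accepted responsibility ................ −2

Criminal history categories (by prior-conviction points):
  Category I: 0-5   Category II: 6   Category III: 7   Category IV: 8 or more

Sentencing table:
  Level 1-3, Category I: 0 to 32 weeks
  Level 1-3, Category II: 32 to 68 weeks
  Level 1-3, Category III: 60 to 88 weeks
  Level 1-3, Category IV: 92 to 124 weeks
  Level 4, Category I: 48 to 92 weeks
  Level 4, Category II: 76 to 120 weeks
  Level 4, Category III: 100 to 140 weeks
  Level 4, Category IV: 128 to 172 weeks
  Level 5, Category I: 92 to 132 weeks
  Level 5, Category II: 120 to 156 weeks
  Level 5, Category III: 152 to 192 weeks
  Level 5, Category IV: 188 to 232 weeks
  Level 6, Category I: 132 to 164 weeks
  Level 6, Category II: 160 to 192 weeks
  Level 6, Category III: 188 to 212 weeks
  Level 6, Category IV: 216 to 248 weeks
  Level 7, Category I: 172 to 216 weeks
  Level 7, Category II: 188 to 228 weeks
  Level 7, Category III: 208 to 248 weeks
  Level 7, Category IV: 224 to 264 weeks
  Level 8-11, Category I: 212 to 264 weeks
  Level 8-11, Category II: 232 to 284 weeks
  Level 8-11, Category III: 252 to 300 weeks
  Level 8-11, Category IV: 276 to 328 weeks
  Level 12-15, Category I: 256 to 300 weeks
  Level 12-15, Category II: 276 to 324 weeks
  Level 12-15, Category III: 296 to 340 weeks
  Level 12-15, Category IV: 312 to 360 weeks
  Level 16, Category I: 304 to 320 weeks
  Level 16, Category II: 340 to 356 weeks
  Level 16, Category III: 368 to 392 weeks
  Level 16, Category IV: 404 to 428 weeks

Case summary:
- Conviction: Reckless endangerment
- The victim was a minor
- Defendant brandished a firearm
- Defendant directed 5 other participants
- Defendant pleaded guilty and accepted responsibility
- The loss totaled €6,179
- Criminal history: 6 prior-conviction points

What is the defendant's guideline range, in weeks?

340-356 weeks

Base offense level for reckless endangerment: 12.
S1 applies: 12 + 4 = 16.
S2 applies: 16 + 3 = 19.
S3 applies (level before this adjustment is 19 ≥ 6, so +4): 19 + 4 = 23.
S4 applies (level before this adjustment is 23 ≥ 8, so +4): 23 + 4 = 27.
S5 applies: 27 − 2 = 25.
Level 25 exceeds the maximum of 16; capped at 16.
Final offense level: 16.
Criminal history: 6 prior points → Category II (6).
Level 16 falls in the 16 band.
Grid: Level 16 × Category II = 340-356 weeks.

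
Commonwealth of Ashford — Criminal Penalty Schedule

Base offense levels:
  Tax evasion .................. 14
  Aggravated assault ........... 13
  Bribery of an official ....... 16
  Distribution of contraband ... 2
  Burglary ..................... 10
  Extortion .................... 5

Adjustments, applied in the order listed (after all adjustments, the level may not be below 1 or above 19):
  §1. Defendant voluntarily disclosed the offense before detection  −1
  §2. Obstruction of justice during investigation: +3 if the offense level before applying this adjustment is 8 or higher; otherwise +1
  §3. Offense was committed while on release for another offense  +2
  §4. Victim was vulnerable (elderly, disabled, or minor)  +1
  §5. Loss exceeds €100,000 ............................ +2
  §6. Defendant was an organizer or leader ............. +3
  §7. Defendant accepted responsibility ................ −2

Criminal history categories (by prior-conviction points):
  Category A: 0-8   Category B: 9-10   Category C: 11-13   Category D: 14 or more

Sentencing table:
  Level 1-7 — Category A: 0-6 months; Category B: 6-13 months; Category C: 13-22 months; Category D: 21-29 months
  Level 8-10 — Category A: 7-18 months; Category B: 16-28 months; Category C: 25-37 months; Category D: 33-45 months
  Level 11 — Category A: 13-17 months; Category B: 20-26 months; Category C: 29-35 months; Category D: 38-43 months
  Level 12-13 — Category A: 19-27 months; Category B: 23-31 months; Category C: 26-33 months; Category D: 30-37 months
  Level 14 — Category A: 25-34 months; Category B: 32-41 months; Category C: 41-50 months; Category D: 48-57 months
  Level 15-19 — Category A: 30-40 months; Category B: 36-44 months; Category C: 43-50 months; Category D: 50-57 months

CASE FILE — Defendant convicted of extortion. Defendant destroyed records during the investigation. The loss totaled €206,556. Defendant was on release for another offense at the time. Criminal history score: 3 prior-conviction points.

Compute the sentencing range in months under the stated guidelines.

7-18 months

Base offense level for extortion: 5.
§2 applies (level before this adjustment is 5 < 8, so +1): 5 + 1 = 6.
§3 applies: 6 + 2 = 8.
§4 does not apply.
§5 applies: 8 + 2 = 10.
Final offense level: 10.
Criminal history: 3 prior points → Category A (0-8).
Level 10 falls in the 8-10 band.
Grid: Level 8-10 × Category A = 7-18 months.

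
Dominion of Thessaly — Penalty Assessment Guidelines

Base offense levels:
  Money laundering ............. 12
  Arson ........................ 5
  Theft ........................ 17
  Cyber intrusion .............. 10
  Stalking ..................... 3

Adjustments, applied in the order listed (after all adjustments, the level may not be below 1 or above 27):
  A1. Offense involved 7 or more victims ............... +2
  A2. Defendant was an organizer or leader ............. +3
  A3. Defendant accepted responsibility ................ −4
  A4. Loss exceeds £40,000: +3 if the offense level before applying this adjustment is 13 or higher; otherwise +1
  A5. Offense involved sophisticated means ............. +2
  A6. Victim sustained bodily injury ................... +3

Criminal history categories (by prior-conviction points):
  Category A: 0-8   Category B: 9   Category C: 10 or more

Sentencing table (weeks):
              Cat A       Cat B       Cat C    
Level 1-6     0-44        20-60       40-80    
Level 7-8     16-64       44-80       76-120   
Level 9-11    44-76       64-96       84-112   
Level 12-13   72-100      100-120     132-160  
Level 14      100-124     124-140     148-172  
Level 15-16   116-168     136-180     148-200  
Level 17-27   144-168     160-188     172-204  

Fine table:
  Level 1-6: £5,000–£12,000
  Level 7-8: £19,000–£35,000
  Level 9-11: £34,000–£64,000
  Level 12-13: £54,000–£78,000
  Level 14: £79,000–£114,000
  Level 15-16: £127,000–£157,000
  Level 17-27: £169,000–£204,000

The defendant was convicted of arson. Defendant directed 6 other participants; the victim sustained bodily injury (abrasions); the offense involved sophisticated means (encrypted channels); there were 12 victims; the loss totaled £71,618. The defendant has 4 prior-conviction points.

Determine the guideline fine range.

Base offense level for arson: 5.
A1 applies: 5 + 2 = 7.
A2 applies: 7 + 3 = 10.
A4 applies (level before this adjustment is 10 < 13, so +1): 10 + 1 = 11.
A5 applies: 11 + 2 = 13.
A6 applies: 13 + 3 = 16.
Final offense level: 16.
Level 16 falls in the 15-16 band.
Fine table: Level 15-16 → £127,000–£157,000.

£127,000–£157,000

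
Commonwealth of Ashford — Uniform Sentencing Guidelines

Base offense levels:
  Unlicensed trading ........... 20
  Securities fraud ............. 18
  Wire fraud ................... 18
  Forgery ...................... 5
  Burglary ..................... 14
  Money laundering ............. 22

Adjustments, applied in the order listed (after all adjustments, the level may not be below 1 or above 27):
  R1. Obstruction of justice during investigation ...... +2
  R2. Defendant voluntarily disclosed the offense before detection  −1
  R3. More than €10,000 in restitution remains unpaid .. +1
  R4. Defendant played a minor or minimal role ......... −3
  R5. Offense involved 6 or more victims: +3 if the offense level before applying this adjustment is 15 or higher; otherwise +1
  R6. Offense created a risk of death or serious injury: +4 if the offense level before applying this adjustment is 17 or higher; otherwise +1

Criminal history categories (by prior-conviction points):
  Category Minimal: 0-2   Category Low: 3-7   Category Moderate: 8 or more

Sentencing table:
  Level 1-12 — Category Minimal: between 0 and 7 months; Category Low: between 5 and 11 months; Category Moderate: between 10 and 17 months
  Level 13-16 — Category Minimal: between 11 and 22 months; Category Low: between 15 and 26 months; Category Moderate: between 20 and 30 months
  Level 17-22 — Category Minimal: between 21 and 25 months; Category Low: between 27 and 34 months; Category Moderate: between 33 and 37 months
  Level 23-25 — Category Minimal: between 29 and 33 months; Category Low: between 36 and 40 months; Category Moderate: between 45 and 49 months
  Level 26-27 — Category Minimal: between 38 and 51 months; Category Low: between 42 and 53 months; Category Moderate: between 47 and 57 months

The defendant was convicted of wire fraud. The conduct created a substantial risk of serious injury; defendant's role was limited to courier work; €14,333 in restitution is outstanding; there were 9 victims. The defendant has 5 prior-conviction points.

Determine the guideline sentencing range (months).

36-40 months

Base offense level for wire fraud: 18.
R1 does not apply.
R2 does not apply.
R3 applies: 18 + 1 = 19.
R4 applies: 19 − 3 = 16.
R5 applies (level before this adjustment is 16 ≥ 15, so +3): 16 + 3 = 19.
R6 applies (level before this adjustment is 19 ≥ 17, so +4): 19 + 4 = 23.
Final offense level: 23.
Criminal history: 5 prior points → Category Low (3-7).
Level 23 falls in the 23-25 band.
Grid: Level 23-25 × Category Low = 36-40 months.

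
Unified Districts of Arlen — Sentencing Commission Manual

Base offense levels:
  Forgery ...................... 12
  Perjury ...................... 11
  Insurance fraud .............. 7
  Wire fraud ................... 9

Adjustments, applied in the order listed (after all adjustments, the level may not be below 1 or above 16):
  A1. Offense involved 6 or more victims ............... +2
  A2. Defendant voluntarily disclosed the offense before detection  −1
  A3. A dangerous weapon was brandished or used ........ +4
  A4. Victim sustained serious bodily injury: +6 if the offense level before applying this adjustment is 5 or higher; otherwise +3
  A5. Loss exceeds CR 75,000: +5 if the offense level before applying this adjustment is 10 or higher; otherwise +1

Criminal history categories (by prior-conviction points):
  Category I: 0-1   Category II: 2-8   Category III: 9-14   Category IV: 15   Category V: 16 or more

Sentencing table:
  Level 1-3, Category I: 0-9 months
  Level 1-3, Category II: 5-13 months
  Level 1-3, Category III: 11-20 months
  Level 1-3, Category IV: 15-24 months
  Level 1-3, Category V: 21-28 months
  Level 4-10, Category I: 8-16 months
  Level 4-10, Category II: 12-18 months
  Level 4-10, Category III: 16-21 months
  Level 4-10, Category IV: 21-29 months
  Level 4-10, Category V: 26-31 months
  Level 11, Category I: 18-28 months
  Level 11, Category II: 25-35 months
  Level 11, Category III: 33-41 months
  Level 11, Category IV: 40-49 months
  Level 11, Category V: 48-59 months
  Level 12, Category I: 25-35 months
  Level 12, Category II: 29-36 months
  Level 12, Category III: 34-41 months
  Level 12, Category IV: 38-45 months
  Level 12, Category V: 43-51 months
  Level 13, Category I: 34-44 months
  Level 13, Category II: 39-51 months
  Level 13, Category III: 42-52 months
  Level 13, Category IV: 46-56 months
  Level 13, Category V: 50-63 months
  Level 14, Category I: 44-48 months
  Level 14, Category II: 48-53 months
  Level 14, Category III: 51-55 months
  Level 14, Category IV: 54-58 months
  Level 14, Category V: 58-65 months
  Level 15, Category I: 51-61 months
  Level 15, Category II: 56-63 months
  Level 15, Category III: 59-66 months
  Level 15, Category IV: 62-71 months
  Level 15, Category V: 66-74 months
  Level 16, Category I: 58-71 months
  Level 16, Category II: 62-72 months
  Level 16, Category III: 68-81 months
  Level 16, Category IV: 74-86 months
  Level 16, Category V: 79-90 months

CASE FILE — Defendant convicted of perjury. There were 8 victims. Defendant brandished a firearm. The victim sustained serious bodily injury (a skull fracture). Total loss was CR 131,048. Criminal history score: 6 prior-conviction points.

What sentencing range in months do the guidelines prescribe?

62-72 months

Base offense level for perjury: 11.
A1 applies: 11 + 2 = 13.
A3 applies: 13 + 4 = 17.
A4 applies (level before this adjustment is 17 ≥ 5, so +6): 17 + 6 = 23.
A5 applies (level before this adjustment is 23 ≥ 10, so +5): 23 + 5 = 28.
Level 28 exceeds the maximum of 16; capped at 16.
Final offense level: 16.
Criminal history: 6 prior points → Category II (2-8).
Level 16 falls in the 16 band.
Grid: Level 16 × Category II = 62-72 months.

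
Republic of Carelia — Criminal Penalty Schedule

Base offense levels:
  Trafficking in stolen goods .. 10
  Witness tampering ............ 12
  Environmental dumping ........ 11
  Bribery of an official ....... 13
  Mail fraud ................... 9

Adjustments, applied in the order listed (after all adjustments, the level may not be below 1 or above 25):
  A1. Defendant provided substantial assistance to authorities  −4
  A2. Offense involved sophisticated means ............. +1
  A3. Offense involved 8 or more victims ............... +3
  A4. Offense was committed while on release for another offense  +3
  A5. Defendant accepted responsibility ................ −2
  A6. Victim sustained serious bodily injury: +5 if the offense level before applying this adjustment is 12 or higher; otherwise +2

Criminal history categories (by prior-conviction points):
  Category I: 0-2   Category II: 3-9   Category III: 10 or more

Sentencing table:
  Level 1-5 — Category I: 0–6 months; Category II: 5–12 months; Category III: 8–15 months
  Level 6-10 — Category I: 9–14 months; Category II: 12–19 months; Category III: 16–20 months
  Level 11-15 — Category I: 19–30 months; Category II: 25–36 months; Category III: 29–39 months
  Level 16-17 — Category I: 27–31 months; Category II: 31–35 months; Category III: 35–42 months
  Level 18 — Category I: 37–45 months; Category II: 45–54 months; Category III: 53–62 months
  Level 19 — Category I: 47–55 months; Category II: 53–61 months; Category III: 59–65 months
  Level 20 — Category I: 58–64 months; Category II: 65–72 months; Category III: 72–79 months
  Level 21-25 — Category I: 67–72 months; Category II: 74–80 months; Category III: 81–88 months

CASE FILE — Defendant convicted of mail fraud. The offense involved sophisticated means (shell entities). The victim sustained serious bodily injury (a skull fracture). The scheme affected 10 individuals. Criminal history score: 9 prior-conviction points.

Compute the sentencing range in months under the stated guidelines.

Base offense level for mail fraud: 9.
A1 does not apply.
A2 applies: 9 + 1 = 10.
A3 applies: 10 + 3 = 13.
A4 does not apply.
A5 does not apply.
A6 applies (level before this adjustment is 13 ≥ 12, so +5): 13 + 5 = 18.
Final offense level: 18.
Criminal history: 9 prior points → Category II (3-9).
Level 18 falls in the 18 band.
Grid: Level 18 × Category II = 45-54 months.

45-54 months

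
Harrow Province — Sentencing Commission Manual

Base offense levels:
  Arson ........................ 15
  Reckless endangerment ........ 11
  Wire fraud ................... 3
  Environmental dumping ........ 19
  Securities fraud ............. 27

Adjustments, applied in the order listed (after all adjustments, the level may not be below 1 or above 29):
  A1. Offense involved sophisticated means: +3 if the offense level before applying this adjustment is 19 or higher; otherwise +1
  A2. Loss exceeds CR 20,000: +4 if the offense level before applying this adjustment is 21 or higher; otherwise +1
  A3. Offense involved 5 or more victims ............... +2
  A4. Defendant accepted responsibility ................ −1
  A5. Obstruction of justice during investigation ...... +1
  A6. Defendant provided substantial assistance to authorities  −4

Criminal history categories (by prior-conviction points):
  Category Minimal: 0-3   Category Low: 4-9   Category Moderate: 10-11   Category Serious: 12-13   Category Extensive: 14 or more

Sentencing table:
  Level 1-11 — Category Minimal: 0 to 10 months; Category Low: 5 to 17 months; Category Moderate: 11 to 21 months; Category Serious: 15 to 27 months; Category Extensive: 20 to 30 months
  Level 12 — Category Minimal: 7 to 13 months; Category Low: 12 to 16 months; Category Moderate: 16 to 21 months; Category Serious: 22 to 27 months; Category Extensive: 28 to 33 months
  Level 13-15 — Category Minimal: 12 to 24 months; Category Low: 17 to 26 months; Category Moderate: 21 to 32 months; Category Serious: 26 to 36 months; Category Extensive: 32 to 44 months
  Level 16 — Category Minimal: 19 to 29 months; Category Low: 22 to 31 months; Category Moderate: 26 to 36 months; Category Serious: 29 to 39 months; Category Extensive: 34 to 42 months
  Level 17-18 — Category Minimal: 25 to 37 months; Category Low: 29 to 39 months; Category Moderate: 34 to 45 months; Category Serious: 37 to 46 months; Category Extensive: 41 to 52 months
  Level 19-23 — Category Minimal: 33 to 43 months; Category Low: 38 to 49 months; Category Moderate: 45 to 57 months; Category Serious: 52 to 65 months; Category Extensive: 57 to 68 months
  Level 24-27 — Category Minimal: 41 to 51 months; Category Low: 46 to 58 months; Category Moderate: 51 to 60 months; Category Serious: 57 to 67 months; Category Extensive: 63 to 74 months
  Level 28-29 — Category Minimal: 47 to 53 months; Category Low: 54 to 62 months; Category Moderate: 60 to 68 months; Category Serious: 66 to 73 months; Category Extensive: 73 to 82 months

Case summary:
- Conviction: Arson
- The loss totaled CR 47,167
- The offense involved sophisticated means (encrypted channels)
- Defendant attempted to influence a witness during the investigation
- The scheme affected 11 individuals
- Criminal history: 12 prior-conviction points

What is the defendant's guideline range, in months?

52-65 months

Base offense level for arson: 15.
A1 applies (level before this adjustment is 15 < 19, so +1): 15 + 1 = 16.
A2 applies (level before this adjustment is 16 < 21, so +1): 16 + 1 = 17.
A3 applies: 17 + 2 = 19.
A5 applies: 19 + 1 = 20.
A6 does not apply.
Final offense level: 20.
Criminal history: 12 prior points → Category Serious (12-13).
Level 20 falls in the 19-23 band.
Grid: Level 19-23 × Category Serious = 52-65 months.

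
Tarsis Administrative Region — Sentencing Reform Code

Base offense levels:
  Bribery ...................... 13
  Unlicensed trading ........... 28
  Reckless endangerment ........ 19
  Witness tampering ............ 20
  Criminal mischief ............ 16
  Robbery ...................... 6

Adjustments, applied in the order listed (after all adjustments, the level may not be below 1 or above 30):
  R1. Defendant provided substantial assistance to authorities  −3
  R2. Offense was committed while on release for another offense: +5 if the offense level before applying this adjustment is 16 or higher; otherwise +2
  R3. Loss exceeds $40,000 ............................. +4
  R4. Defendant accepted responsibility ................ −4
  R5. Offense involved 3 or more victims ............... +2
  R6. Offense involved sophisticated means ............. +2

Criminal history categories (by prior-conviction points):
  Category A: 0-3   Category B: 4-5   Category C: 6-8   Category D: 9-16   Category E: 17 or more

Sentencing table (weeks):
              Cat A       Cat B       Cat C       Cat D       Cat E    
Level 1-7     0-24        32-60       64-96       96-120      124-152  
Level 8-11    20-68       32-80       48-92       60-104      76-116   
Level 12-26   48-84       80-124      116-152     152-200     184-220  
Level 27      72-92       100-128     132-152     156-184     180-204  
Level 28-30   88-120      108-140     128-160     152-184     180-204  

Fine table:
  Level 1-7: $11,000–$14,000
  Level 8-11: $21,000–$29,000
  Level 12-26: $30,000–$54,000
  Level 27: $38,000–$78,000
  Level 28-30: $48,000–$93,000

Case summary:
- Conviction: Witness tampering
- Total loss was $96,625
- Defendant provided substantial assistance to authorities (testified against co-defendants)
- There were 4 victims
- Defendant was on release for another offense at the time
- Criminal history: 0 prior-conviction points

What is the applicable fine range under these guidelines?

Base offense level for witness tampering: 20.
R1 applies: 20 − 3 = 17.
R2 applies (level before this adjustment is 17 ≥ 16, so +5): 17 + 5 = 22.
R3 applies: 22 + 4 = 26.
R5 applies: 26 + 2 = 28.
R6 does not apply.
Final offense level: 28.
Level 28 falls in the 28-30 band.
Fine table: Level 28-30 → $48,000–$93,000.

$48,000–$93,000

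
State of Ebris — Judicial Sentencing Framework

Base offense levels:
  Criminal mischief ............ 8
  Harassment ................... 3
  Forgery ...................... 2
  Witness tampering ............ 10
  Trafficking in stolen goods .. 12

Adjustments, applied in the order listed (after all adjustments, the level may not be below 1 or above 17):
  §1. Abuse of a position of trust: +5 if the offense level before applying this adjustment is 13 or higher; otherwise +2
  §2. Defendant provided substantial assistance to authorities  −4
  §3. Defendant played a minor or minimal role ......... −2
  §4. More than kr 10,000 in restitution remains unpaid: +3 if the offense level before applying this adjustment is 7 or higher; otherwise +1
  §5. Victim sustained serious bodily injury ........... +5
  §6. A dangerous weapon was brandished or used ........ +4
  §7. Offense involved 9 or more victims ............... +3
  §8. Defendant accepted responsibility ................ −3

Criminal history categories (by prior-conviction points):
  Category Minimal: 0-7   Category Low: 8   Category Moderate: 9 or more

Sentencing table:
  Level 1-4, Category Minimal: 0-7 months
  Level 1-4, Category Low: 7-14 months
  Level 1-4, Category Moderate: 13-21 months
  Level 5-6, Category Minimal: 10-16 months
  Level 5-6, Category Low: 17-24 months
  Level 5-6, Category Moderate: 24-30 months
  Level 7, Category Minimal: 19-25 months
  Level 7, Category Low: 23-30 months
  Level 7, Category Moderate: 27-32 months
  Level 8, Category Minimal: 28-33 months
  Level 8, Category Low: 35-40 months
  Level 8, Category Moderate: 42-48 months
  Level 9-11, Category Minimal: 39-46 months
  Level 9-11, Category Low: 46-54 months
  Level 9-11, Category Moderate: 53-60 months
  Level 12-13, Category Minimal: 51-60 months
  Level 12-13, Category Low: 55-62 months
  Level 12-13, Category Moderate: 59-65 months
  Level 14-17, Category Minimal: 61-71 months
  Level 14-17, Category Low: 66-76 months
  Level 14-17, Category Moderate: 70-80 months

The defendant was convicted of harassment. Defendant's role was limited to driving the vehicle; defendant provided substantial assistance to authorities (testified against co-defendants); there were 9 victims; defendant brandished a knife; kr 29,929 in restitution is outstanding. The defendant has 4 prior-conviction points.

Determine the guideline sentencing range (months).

10-16 months

Base offense level for harassment: 3.
§1 does not apply.
§2 applies: 3 − 4 = -1.
§3 applies: -1 − 2 = -3.
§4 applies (level before this adjustment is -3 < 7, so +1): -3 + 1 = -2.
§5 does not apply.
§6 applies: -2 + 4 = 2.
§7 applies: 2 + 3 = 5.
Final offense level: 5.
Criminal history: 4 prior points → Category Minimal (0-7).
Level 5 falls in the 5-6 band.
Grid: Level 5-6 × Category Minimal = 10-16 months.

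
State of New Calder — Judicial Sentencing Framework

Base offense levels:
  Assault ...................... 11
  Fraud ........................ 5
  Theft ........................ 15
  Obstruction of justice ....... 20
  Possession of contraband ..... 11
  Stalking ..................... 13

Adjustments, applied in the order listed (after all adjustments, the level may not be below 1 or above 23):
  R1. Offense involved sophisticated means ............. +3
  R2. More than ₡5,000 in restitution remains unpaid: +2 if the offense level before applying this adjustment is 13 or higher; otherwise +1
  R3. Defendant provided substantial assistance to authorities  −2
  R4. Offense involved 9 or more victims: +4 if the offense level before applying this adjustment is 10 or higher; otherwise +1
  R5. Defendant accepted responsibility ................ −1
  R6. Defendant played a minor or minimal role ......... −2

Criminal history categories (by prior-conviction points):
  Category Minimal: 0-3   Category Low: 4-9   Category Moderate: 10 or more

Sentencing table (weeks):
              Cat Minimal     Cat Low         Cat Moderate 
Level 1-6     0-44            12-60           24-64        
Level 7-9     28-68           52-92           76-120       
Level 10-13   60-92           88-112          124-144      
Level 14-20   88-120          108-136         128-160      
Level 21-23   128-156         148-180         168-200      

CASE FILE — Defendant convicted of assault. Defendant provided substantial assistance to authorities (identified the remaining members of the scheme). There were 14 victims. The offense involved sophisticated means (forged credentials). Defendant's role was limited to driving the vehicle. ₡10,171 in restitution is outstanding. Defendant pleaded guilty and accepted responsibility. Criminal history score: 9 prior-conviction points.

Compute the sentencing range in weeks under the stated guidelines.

108-136 weeks

Base offense level for assault: 11.
R1 applies: 11 + 3 = 14.
R2 applies (level before this adjustment is 14 ≥ 13, so +2): 14 + 2 = 16.
R3 applies: 16 − 2 = 14.
R4 applies (level before this adjustment is 14 ≥ 10, so +4): 14 + 4 = 18.
R5 applies: 18 − 1 = 17.
R6 applies: 17 − 2 = 15.
Final offense level: 15.
Criminal history: 9 prior points → Category Low (4-9).
Level 15 falls in the 14-20 band.
Grid: Level 14-20 × Category Low = 108-136 weeks.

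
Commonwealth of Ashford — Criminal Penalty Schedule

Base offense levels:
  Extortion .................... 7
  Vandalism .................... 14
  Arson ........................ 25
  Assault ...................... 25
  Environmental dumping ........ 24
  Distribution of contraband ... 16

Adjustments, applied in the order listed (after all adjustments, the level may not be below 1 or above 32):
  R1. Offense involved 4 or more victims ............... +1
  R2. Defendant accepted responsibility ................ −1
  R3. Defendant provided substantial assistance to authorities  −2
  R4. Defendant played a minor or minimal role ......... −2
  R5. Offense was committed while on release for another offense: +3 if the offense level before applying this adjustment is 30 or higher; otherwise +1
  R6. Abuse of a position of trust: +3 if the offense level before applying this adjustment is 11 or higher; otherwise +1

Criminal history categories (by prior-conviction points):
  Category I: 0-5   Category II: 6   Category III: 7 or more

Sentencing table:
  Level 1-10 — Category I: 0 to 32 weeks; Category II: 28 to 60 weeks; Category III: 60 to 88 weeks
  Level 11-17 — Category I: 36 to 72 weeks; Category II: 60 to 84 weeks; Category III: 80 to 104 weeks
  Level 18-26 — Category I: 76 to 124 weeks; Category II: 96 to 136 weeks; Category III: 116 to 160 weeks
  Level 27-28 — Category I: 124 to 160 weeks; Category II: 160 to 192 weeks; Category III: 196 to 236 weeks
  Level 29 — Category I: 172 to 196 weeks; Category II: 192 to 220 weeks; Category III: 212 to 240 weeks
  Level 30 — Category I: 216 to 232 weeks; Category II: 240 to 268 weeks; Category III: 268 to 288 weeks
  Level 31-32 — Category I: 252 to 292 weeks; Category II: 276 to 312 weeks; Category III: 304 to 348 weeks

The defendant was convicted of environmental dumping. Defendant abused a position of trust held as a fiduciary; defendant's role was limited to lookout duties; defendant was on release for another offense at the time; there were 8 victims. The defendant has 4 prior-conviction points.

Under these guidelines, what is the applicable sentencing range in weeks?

124-160 weeks

Base offense level for environmental dumping: 24.
R1 applies: 24 + 1 = 25.
R4 applies: 25 − 2 = 23.
R5 applies (level before this adjustment is 23 < 30, so +1): 23 + 1 = 24.
R6 applies (level before this adjustment is 24 ≥ 11, so +3): 24 + 3 = 27.
Final offense level: 27.
Criminal history: 4 prior points → Category I (0-5).
Level 27 falls in the 27-28 band.
Grid: Level 27-28 × Category I = 124-160 weeks.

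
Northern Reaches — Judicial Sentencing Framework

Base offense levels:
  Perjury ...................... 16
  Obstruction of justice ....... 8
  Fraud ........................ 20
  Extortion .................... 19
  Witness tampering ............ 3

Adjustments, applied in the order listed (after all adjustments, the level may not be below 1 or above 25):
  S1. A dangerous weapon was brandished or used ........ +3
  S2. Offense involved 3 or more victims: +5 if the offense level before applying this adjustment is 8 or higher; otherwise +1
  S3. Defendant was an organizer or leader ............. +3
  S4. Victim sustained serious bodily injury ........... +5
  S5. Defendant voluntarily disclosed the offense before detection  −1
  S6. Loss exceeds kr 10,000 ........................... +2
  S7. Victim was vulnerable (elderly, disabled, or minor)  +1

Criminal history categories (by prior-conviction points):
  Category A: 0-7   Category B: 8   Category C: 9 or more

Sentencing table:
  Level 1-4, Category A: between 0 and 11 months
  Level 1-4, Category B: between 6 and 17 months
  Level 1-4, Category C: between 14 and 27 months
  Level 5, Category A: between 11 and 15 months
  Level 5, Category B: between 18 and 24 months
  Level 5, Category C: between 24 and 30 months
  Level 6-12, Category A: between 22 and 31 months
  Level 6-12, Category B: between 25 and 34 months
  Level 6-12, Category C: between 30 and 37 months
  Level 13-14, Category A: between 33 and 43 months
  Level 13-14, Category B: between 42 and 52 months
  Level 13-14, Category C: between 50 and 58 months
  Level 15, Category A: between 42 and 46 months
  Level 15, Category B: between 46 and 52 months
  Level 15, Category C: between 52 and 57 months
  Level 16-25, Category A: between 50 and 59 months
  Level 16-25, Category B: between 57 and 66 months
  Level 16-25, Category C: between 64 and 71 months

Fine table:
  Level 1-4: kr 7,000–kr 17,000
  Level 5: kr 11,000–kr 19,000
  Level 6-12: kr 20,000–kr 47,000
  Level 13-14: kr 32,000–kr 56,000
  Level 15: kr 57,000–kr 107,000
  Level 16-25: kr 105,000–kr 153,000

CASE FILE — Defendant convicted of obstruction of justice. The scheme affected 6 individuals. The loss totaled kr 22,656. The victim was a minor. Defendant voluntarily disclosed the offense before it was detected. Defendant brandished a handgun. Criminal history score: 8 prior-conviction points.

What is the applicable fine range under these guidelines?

Base offense level for obstruction of justice: 8.
S1 applies: 8 + 3 = 11.
S2 applies (level before this adjustment is 11 ≥ 8, so +5): 11 + 5 = 16.
S4 does not apply.
S5 applies: 16 − 1 = 15.
S6 applies: 15 + 2 = 17.
S7 applies: 17 + 1 = 18.
Final offense level: 18.
Level 18 falls in the 16-25 band.
Fine table: Level 16-25 → kr 105,000–kr 153,000.

kr 105,000–kr 153,000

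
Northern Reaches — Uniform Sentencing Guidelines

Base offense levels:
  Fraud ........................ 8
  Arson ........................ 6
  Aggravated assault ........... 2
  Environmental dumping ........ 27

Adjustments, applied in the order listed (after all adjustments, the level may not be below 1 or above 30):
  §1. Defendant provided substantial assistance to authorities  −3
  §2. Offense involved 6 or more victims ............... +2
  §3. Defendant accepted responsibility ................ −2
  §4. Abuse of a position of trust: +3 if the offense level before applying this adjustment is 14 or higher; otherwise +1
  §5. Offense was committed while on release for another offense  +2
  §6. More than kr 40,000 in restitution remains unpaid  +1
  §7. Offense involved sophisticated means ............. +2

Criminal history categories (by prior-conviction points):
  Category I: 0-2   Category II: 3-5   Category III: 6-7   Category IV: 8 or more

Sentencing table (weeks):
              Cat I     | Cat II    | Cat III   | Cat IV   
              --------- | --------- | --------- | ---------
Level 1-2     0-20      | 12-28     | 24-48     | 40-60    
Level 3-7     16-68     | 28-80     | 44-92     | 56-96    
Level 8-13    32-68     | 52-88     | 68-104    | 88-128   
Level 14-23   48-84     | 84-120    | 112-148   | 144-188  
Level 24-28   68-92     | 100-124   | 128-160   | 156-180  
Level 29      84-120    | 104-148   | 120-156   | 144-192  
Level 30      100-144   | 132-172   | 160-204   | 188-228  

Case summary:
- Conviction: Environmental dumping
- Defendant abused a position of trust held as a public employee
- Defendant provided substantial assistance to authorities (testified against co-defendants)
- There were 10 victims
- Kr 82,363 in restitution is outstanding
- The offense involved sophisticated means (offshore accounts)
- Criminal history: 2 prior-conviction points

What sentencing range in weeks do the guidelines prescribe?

100-144 weeks

Base offense level for environmental dumping: 27.
§1 applies: 27 − 3 = 24.
§2 applies: 24 + 2 = 26.
§4 applies (level before this adjustment is 26 ≥ 14, so +3): 26 + 3 = 29.
§5 does not apply.
§6 applies: 29 + 1 = 30.
§7 applies: 30 + 2 = 32.
Level 32 exceeds the maximum of 30; capped at 30.
Final offense level: 30.
Criminal history: 2 prior points → Category I (0-2).
Level 30 falls in the 30 band.
Grid: Level 30 × Category I = 100-144 weeks.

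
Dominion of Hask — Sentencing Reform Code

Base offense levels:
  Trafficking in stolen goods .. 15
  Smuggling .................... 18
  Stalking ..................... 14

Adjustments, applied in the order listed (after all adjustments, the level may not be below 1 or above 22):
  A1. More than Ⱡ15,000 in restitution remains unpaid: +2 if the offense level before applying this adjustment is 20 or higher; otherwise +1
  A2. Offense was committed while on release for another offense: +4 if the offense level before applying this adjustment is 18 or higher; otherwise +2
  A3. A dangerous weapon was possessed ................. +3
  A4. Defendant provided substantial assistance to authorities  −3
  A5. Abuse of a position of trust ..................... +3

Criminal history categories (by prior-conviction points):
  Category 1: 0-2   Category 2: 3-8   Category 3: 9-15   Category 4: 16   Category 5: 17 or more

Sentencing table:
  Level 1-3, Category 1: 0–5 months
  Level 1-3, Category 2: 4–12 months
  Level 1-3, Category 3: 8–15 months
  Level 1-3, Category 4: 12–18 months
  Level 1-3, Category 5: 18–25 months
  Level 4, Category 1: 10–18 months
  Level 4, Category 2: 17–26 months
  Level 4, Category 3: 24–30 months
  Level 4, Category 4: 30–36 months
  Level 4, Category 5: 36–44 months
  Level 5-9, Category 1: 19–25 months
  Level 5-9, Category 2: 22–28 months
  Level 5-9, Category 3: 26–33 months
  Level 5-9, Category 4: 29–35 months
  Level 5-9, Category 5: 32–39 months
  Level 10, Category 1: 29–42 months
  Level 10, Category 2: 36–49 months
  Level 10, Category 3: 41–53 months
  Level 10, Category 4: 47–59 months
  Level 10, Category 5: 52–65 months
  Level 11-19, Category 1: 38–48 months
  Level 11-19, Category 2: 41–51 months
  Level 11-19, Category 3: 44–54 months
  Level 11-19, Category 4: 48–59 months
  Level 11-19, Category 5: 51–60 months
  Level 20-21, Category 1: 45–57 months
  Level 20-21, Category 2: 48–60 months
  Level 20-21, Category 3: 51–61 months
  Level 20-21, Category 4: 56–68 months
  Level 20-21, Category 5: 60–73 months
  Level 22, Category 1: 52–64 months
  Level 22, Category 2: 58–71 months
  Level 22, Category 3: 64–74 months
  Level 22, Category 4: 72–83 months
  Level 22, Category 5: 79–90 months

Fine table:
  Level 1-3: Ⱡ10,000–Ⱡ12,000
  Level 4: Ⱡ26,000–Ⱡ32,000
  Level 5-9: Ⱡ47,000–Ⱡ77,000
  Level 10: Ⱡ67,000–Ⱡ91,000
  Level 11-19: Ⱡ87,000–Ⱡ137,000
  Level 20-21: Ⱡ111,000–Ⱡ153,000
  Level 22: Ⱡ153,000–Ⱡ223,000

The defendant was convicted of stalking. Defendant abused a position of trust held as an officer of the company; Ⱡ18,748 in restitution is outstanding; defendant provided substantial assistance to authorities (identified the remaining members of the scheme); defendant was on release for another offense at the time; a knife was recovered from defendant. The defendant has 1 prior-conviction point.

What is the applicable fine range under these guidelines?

Ⱡ111,000–Ⱡ153,000

Base offense level for stalking: 14.
A1 applies (level before this adjustment is 14 < 20, so +1): 14 + 1 = 15.
A2 applies (level before this adjustment is 15 < 18, so +2): 15 + 2 = 17.
A3 applies: 17 + 3 = 20.
A4 applies: 20 − 3 = 17.
A5 applies: 17 + 3 = 20.
Final offense level: 20.
Level 20 falls in the 20-21 band.
Fine table: Level 20-21 → Ⱡ111,000–Ⱡ153,000.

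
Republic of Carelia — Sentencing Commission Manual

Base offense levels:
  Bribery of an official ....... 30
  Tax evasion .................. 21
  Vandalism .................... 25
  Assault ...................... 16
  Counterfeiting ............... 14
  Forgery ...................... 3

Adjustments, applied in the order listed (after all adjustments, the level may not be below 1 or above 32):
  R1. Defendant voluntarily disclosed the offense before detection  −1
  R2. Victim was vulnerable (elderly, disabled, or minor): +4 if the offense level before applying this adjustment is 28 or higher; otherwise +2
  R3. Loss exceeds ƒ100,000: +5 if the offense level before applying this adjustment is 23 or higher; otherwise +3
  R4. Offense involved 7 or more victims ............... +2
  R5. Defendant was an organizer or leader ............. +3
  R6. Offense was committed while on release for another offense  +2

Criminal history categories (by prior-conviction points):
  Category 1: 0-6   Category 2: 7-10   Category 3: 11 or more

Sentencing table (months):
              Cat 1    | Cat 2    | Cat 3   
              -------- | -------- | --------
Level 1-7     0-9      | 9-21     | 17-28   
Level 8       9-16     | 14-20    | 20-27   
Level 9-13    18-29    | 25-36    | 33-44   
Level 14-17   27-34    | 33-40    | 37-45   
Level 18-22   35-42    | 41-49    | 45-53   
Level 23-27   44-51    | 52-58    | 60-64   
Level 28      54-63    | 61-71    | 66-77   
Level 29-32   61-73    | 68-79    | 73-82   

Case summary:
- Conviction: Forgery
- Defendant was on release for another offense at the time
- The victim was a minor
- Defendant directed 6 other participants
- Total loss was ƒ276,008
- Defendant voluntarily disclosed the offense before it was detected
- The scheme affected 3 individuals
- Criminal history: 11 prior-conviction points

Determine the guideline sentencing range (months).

Base offense level for forgery: 3.
R1 applies: 3 − 1 = 2.
R2 applies (level before this adjustment is 2 < 28, so +2): 2 + 2 = 4.
R3 applies (level before this adjustment is 4 < 23, so +3): 4 + 3 = 7.
R5 applies: 7 + 3 = 10.
R6 applies: 10 + 2 = 12.
Final offense level: 12.
Criminal history: 11 prior points → Category 3 (11+).
Level 12 falls in the 9-13 band.
Grid: Level 9-13 × Category 3 = 33-44 months.

33-44 months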